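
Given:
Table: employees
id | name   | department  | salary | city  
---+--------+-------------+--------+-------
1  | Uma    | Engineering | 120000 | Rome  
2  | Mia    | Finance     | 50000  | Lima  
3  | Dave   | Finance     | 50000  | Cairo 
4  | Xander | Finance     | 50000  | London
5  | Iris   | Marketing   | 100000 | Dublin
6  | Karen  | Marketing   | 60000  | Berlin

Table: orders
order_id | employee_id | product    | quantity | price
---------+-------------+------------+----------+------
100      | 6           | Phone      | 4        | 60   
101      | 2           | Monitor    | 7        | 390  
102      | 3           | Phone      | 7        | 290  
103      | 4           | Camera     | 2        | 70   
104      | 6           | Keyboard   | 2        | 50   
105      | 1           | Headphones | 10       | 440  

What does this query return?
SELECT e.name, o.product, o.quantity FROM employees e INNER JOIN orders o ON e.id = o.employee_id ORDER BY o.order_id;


Joining employees.id = orders.employee_id:
  employee Karen (id=6) -> order Phone
  employee Mia (id=2) -> order Monitor
  employee Dave (id=3) -> order Phone
  employee Xander (id=4) -> order Camera
  employee Karen (id=6) -> order Keyboard
  employee Uma (id=1) -> order Headphones


6 rows:
Karen, Phone, 4
Mia, Monitor, 7
Dave, Phone, 7
Xander, Camera, 2
Karen, Keyboard, 2
Uma, Headphones, 10


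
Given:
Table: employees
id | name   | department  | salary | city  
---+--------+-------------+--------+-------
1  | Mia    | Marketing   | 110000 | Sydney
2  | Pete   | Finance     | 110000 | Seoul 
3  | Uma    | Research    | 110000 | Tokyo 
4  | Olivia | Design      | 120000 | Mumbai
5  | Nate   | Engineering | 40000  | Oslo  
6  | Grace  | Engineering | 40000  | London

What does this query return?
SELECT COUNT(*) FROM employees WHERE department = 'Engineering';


Counting rows where department = 'Engineering'
  Nate -> MATCH
  Grace -> MATCH


2


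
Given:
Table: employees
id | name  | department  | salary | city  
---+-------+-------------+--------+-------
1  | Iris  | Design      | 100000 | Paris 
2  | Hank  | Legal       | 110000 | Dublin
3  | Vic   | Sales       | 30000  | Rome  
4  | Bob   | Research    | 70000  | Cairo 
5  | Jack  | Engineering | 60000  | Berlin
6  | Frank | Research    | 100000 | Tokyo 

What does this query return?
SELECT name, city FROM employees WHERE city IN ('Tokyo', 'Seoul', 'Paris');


Filtering: city IN ('Tokyo', 'Seoul', 'Paris')
Matching: 2 rows

2 rows:
Iris, Paris
Frank, Tokyo


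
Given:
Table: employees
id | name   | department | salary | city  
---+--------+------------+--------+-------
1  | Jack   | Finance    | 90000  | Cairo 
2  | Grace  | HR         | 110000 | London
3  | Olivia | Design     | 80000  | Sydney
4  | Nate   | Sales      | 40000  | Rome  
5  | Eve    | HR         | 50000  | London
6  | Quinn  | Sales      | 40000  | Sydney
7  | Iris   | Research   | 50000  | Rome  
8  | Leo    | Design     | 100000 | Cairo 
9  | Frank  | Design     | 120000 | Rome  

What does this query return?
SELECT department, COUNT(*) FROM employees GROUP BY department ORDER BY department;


Assigning each row to its department group:
  Jack -> Finance
  Grace -> HR
  Olivia -> Design
  Nate -> Sales
  Eve -> HR
  Quinn -> Sales
  Iris -> Research
  Leo -> Design
  Frank -> Design


5 groups:
Design, 3
Finance, 1
HR, 2
Research, 1
Sales, 2


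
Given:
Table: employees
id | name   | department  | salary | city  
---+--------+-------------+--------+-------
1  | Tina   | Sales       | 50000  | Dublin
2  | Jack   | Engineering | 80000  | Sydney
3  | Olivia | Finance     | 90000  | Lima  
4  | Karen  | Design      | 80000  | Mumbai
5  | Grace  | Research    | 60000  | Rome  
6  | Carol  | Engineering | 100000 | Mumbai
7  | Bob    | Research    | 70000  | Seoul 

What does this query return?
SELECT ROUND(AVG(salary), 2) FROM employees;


SUM(salary) = 530000
COUNT = 7
ROUND(AVG, 2) = ROUND(530000 / 7, 2) = 75714.29

75714.29


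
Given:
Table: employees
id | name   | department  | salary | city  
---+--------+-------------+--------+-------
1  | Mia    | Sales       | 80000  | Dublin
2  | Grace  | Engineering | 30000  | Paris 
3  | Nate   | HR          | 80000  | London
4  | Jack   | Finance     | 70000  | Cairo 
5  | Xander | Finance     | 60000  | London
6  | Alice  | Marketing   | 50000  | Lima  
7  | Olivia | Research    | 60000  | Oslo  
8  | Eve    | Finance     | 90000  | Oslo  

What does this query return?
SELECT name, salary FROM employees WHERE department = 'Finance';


Filtering: department = 'Finance'
Matching rows: 3

3 rows:
Jack, 70000
Xander, 60000
Eve, 90000


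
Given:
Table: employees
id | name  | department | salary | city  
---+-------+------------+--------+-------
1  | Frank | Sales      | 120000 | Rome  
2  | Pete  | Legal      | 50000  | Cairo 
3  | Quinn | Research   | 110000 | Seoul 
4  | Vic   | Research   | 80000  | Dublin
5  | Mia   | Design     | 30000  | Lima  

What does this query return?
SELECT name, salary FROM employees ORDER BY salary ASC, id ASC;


Sorting by salary ASC, then id ASC for ties

5 rows:
Mia, 30000
Pete, 50000
Vic, 80000
Quinn, 110000
Frank, 120000


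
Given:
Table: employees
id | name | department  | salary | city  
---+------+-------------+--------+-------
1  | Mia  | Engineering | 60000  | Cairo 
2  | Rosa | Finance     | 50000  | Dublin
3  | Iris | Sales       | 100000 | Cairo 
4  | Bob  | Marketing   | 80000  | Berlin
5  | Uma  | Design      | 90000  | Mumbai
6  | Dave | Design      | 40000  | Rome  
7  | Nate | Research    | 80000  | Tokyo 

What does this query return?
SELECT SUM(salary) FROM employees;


SUM(salary) = 60000 + 50000 + 100000 + 80000 + 90000 + 40000 + 80000 = 500000

500000


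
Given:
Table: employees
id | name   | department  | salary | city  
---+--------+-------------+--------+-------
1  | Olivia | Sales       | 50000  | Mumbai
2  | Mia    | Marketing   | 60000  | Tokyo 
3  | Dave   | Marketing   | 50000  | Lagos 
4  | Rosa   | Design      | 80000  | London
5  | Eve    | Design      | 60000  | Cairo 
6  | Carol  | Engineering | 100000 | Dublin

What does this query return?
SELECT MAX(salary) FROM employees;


Salaries: 50000, 60000, 50000, 80000, 60000, 100000
MAX = 100000

100000


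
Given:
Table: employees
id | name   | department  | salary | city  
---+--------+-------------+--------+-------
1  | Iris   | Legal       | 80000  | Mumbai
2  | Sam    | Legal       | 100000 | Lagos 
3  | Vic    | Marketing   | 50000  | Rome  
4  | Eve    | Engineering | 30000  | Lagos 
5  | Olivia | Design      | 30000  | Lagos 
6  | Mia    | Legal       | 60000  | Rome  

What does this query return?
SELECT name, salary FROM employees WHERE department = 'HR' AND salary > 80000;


Filtering: department = 'HR' AND salary > 80000
Matching: 0 rows

Empty result set (0 rows)


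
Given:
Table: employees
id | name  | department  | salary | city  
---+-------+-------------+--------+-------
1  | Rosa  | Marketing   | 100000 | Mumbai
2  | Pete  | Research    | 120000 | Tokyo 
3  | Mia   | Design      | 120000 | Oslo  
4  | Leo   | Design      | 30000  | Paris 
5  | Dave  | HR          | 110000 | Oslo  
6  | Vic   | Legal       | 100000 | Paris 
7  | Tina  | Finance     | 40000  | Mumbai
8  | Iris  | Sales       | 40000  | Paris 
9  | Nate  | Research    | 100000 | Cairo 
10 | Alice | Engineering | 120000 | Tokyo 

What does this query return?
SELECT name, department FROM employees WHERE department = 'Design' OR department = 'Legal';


Filtering: department = 'Design' OR 'Legal'
Matching: 3 rows

3 rows:
Mia, Design
Leo, Design
Vic, Legal


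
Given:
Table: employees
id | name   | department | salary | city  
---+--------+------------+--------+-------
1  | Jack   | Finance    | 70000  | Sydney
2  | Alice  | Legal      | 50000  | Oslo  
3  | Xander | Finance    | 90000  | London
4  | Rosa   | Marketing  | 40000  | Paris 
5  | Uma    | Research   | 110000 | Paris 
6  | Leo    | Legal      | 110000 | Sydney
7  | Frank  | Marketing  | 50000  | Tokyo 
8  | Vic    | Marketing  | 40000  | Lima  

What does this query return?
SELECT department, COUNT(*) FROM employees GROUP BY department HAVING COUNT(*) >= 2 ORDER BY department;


Groups with count >= 2:
  Finance: 2 -> PASS
  Legal: 2 -> PASS
  Marketing: 3 -> PASS
  Research: 1 -> filtered out


3 groups:
Finance, 2
Legal, 2
Marketing, 3


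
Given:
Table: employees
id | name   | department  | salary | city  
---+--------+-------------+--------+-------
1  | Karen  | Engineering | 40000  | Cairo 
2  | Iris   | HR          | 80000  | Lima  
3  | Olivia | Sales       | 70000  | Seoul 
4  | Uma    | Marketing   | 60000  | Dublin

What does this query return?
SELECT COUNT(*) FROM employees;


COUNT(*) counts all rows

4


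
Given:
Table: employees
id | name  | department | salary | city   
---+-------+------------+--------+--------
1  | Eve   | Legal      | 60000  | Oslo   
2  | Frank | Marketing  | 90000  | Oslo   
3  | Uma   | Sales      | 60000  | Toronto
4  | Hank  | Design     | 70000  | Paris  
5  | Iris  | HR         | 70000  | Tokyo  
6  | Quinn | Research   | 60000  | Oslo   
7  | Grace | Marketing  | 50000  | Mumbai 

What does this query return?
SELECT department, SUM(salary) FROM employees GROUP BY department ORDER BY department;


Summing salary within each department:
  Design: 70000 = 70000
  HR: 70000 = 70000
  Legal: 60000 = 60000
  Marketing: 90000 + 50000 = 140000
  Research: 60000 = 60000
  Sales: 60000 = 60000


6 groups:
Design, 70000
HR, 70000
Legal, 60000
Marketing, 140000
Research, 60000
Sales, 60000


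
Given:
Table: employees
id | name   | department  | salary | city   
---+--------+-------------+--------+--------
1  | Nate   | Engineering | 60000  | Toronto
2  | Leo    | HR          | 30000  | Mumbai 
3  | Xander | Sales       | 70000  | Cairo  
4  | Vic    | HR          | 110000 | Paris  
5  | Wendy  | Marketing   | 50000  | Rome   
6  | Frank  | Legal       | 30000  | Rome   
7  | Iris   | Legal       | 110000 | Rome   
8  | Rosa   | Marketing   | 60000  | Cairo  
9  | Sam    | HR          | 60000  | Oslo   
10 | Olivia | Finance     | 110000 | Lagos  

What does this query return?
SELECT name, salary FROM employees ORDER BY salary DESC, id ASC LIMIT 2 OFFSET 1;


Sort by salary DESC (id ASC tiebreak), then skip 1 and take 2
Rows 2 through 3

2 rows:
Iris, 110000
Olivia, 110000


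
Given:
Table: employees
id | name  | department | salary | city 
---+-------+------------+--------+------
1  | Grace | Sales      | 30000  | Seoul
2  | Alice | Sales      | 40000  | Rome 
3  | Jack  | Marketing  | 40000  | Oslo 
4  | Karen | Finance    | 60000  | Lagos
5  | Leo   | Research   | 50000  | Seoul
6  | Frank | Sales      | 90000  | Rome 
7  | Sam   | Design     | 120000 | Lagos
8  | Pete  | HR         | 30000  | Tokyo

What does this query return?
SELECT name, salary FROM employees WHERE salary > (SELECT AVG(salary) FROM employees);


Subquery: AVG(salary) = 57500.0
Filtering: salary > 57500.0
  Karen (60000) -> MATCH
  Frank (90000) -> MATCH
  Sam (120000) -> MATCH


3 rows:
Karen, 60000
Frank, 90000
Sam, 120000


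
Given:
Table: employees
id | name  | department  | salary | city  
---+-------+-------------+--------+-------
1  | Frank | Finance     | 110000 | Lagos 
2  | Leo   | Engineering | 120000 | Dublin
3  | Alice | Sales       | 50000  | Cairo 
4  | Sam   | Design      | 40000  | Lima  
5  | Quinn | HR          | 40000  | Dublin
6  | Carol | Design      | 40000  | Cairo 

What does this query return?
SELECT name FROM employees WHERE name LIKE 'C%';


LIKE 'C%' matches names starting with 'C'
Matching: 1

1 rows:
Carol


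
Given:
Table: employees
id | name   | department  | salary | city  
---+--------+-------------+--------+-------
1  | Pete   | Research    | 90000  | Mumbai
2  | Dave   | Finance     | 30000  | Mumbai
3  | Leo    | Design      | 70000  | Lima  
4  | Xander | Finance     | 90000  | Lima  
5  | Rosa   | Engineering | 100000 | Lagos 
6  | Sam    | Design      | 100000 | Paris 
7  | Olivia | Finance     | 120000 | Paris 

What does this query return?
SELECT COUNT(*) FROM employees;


COUNT(*) counts all rows

7


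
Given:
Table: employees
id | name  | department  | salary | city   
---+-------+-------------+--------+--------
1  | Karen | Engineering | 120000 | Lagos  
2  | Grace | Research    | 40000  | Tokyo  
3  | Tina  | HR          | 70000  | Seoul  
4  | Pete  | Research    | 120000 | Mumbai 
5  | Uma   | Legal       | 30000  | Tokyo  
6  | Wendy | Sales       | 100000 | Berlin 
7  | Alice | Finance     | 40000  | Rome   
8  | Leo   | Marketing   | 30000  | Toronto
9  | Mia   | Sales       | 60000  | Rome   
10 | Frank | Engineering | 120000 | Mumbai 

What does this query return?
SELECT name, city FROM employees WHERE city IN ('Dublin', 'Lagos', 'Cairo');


Filtering: city IN ('Dublin', 'Lagos', 'Cairo')
Matching: 1 rows

1 rows:
Karen, Lagos


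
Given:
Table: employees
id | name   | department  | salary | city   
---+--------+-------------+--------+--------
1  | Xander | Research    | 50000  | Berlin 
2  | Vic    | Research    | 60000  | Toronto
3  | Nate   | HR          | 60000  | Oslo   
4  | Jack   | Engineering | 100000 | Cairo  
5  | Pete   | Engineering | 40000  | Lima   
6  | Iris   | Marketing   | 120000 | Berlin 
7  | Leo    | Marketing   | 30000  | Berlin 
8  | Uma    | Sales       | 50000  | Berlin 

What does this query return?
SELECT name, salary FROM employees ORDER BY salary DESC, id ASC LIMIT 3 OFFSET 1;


Sort by salary DESC (id ASC tiebreak), then skip 1 and take 3
Rows 2 through 4

3 rows:
Jack, 100000
Vic, 60000
Nate, 60000


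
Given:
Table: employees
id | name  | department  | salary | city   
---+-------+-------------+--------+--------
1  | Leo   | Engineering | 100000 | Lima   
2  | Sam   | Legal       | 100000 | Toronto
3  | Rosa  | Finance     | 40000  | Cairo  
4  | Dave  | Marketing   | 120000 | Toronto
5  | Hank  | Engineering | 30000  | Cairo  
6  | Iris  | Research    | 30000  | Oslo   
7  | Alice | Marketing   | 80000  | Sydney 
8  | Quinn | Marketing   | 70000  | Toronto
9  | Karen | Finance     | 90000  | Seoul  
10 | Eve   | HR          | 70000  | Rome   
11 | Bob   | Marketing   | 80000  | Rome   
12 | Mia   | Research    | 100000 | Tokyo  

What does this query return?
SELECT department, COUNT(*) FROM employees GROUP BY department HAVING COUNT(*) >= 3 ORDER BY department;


Groups with count >= 3:
  Marketing: 4 -> PASS
  Engineering: 2 -> filtered out
  Finance: 2 -> filtered out
  HR: 1 -> filtered out
  Legal: 1 -> filtered out
  Research: 2 -> filtered out


1 groups:
Marketing, 4


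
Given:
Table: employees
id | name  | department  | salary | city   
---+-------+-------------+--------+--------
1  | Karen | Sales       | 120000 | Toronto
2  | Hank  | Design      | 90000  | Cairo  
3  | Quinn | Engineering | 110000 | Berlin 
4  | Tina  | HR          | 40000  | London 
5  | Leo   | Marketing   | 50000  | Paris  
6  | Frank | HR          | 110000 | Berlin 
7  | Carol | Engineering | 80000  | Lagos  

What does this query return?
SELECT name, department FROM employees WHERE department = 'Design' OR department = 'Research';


Filtering: department = 'Design' OR 'Research'
Matching: 1 rows

1 rows:
Hank, Design


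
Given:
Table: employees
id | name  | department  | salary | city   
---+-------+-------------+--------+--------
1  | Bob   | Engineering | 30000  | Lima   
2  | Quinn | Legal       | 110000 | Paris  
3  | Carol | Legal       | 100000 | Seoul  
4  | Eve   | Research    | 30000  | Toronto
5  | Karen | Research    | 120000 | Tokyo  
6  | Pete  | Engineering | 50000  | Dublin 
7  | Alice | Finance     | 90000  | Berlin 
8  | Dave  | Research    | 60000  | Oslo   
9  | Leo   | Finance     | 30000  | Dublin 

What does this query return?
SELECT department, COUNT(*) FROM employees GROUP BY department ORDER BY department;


Assigning each row to its department group:
  Bob -> Engineering
  Quinn -> Legal
  Carol -> Legal
  Eve -> Research
  Karen -> Research
  Pete -> Engineering
  Alice -> Finance
  Dave -> Research
  Leo -> Finance


4 groups:
Engineering, 2
Finance, 2
Legal, 2
Research, 3


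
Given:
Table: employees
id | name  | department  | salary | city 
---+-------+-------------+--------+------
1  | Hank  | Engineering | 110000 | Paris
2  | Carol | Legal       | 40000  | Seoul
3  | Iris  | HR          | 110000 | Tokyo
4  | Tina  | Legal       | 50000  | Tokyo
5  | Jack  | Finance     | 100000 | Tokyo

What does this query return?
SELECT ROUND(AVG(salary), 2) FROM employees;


SUM(salary) = 410000
COUNT = 5
ROUND(AVG, 2) = ROUND(410000 / 5, 2) = 82000.0

82000.0


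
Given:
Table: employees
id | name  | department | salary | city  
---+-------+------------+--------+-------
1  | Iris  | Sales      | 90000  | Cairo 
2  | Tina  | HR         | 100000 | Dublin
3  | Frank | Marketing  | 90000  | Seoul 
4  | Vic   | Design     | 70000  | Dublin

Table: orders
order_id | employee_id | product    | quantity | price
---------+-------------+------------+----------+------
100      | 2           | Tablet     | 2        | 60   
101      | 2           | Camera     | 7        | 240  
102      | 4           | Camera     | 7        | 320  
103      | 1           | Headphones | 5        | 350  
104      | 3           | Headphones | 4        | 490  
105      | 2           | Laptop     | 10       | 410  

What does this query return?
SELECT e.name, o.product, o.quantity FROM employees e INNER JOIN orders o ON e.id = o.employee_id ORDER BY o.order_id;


Joining employees.id = orders.employee_id:
  employee Tina (id=2) -> order Tablet
  employee Tina (id=2) -> order Camera
  employee Vic (id=4) -> order Camera
  employee Iris (id=1) -> order Headphones
  employee Frank (id=3) -> order Headphones
  employee Tina (id=2) -> order Laptop


6 rows:
Tina, Tablet, 2
Tina, Camera, 7
Vic, Camera, 7
Iris, Headphones, 5
Frank, Headphones, 4
Tina, Laptop, 10


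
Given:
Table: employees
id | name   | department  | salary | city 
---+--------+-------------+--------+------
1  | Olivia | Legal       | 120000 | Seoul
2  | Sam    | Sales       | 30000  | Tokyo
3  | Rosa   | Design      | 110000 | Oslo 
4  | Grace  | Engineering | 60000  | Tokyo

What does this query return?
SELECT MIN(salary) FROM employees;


Salaries: 120000, 30000, 110000, 60000
MIN = 30000

30000


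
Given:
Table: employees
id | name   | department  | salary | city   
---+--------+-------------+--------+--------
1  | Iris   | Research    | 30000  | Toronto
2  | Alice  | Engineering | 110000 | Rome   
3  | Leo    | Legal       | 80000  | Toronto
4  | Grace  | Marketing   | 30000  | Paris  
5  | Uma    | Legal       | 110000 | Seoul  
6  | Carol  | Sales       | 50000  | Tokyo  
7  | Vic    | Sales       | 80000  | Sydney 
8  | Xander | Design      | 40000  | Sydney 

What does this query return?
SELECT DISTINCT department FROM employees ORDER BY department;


All 'department' values (row order): Research, Engineering, Legal, Marketing, Legal, Sales, Sales, Design
Removing duplicates leaves 6 unique value(s).

6 values:
Design
Engineering
Legal
Marketing
Research
Sales


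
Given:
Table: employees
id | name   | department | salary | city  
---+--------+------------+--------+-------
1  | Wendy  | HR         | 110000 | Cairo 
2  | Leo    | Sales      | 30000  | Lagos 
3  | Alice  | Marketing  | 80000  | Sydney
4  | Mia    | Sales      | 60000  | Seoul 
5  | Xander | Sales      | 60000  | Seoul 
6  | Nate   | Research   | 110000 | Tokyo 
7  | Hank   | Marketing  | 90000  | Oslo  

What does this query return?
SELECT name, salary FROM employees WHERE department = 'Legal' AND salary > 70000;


Filtering: department = 'Legal' AND salary > 70000
Matching: 0 rows

Empty result set (0 rows)


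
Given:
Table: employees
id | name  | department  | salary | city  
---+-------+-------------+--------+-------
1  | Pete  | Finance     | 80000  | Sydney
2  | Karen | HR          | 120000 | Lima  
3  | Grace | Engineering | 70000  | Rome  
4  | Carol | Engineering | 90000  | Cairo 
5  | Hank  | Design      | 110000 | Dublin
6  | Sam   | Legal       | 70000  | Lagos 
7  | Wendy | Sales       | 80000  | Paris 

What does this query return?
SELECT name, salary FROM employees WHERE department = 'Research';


Filtering: department = 'Research'
Matching rows: 0

Empty result set (0 rows)


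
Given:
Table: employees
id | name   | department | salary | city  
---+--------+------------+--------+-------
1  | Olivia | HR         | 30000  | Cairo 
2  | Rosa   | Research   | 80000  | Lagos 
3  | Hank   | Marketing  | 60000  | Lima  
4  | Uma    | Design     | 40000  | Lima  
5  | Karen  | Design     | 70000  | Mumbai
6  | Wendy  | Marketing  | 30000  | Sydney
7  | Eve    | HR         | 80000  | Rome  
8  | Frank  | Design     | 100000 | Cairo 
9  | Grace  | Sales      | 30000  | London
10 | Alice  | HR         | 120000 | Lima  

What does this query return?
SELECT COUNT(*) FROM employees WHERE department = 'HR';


Counting rows where department = 'HR'
  Olivia -> MATCH
  Eve -> MATCH
  Alice -> MATCH


3


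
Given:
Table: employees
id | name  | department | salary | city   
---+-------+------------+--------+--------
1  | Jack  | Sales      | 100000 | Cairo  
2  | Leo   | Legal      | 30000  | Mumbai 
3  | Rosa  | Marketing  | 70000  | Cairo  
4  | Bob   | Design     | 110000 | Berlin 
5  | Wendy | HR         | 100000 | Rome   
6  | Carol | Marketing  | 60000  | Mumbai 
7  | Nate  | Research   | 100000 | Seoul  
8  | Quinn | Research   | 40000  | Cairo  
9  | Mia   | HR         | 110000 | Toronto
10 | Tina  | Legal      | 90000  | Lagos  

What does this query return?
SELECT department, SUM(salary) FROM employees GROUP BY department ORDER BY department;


Summing salary within each department:
  Design: 110000 = 110000
  HR: 100000 + 110000 = 210000
  Legal: 30000 + 90000 = 120000
  Marketing: 70000 + 60000 = 130000
  Research: 100000 + 40000 = 140000
  Sales: 100000 = 100000


6 groups:
Design, 110000
HR, 210000
Legal, 120000
Marketing, 130000
Research, 140000
Sales, 100000


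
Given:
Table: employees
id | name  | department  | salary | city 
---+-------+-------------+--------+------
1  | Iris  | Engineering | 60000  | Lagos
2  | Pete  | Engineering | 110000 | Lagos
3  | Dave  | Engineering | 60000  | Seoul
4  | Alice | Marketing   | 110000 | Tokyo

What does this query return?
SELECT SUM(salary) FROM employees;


SUM(salary) = 60000 + 110000 + 60000 + 110000 = 340000

340000


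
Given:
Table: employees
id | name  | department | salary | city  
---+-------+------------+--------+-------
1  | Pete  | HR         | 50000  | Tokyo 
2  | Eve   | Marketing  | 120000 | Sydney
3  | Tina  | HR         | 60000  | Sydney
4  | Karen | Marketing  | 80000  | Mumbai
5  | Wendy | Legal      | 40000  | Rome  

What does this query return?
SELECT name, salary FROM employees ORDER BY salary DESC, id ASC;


Sorting by salary DESC, then id ASC for ties

5 rows:
Eve, 120000
Karen, 80000
Tina, 60000
Pete, 50000
Wendy, 40000


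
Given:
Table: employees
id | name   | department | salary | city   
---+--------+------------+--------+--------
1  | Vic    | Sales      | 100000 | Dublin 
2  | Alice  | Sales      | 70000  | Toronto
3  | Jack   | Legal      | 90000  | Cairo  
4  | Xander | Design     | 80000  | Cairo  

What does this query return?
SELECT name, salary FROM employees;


Projecting columns: name, salary

4 rows:
Vic, 100000
Alice, 70000
Jack, 90000
Xander, 80000


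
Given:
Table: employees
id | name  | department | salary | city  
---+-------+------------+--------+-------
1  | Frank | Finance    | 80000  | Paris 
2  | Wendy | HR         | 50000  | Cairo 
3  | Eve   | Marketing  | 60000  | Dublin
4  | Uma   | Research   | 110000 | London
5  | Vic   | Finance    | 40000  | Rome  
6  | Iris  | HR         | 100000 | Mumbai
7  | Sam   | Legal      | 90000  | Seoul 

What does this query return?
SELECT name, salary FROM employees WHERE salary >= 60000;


Filtering: salary >= 60000
Matching: 5 rows

5 rows:
Frank, 80000
Eve, 60000
Uma, 110000
Iris, 100000
Sam, 90000


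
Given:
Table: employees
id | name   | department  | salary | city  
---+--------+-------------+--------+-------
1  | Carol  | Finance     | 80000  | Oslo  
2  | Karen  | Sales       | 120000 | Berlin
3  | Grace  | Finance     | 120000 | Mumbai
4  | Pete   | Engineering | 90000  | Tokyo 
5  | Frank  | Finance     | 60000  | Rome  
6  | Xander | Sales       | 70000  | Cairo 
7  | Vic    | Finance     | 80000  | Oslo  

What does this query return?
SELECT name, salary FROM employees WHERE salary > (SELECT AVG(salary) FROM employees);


Subquery: AVG(salary) = 88571.43
Filtering: salary > 88571.43
  Karen (120000) -> MATCH
  Grace (120000) -> MATCH
  Pete (90000) -> MATCH


3 rows:
Karen, 120000
Grace, 120000
Pete, 90000


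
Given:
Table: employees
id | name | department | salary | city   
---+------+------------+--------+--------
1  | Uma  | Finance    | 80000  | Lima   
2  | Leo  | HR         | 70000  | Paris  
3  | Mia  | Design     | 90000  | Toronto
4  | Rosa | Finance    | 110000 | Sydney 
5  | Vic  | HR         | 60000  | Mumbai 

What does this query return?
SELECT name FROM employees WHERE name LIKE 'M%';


LIKE 'M%' matches names starting with 'M'
Matching: 1

1 rows:
Mia


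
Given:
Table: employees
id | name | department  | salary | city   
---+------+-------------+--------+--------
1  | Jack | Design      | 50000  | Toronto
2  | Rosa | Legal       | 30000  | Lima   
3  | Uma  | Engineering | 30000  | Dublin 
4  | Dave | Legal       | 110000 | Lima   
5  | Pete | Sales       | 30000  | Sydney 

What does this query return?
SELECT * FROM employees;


SELECT * returns all 5 rows with all columns

5 rows:
1, Jack, Design, 50000, Toronto
2, Rosa, Legal, 30000, Lima
3, Uma, Engineering, 30000, Dublin
4, Dave, Legal, 110000, Lima
5, Pete, Sales, 30000, Sydney


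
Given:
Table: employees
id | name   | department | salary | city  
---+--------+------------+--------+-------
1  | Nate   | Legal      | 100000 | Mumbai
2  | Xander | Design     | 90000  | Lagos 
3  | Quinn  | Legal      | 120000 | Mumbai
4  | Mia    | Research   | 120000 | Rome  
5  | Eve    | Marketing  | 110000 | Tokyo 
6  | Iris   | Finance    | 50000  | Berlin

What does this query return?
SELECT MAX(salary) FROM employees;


Salaries: 100000, 90000, 120000, 120000, 110000, 50000
MAX = 120000

120000


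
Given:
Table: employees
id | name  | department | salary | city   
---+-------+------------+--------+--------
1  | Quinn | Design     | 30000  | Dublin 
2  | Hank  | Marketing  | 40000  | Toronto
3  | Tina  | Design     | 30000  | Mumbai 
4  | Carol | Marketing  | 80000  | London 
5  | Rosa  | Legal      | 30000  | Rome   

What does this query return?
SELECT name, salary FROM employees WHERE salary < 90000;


Filtering: salary < 90000
Matching: 5 rows

5 rows:
Quinn, 30000
Hank, 40000
Tina, 30000
Carol, 80000
Rosa, 30000


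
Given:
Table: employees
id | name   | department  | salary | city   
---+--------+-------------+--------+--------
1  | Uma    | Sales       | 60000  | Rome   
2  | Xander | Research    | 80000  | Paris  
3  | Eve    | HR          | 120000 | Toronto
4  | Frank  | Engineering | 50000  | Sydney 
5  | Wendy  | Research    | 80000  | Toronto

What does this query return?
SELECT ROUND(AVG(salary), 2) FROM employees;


SUM(salary) = 390000
COUNT = 5
ROUND(AVG, 2) = ROUND(390000 / 5, 2) = 78000.0

78000.0


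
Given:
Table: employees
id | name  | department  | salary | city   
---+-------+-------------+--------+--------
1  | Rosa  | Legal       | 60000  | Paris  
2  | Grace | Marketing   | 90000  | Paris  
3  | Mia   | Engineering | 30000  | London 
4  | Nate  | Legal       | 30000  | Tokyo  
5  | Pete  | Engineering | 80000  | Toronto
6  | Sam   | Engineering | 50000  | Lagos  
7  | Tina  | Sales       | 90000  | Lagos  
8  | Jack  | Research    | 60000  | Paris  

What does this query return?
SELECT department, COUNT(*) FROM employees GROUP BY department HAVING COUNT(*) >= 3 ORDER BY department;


Groups with count >= 3:
  Engineering: 3 -> PASS
  Legal: 2 -> filtered out
  Marketing: 1 -> filtered out
  Research: 1 -> filtered out
  Sales: 1 -> filtered out


1 groups:
Engineering, 3


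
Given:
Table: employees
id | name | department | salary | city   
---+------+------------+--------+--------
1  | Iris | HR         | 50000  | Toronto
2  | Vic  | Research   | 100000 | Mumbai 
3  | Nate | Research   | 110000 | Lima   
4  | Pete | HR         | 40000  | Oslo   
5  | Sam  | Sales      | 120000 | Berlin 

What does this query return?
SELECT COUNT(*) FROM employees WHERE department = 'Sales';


Counting rows where department = 'Sales'
  Sam -> MATCH


1


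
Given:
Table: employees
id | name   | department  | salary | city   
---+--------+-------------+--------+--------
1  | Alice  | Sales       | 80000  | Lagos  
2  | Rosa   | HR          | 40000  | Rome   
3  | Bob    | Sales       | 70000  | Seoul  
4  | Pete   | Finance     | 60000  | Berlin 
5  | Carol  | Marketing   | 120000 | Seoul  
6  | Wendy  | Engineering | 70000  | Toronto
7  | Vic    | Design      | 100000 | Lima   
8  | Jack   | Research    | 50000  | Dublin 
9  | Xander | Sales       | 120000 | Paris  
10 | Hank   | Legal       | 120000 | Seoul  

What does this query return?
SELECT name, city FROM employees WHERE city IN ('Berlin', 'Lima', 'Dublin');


Filtering: city IN ('Berlin', 'Lima', 'Dublin')
Matching: 3 rows

3 rows:
Pete, Berlin
Vic, Lima
Jack, Dublin


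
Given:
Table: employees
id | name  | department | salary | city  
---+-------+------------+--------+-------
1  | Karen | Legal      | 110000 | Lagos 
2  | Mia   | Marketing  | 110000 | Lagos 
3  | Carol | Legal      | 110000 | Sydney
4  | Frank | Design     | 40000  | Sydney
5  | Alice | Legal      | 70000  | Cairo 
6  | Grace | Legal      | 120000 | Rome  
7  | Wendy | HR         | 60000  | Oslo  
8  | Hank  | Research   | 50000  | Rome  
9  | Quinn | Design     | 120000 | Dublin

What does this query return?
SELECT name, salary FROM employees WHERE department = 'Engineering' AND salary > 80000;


Filtering: department = 'Engineering' AND salary > 80000
Matching: 0 rows

Empty result set (0 rows)


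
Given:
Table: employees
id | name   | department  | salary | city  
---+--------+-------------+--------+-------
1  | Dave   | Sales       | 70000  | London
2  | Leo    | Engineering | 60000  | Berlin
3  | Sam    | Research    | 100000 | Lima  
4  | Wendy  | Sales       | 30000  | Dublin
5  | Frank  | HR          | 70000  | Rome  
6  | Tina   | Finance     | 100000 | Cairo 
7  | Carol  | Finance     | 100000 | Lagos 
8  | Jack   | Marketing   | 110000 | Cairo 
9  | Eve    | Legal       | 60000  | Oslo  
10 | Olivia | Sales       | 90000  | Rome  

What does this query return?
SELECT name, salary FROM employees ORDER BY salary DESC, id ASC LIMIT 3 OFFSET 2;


Sort by salary DESC (id ASC tiebreak), then skip 2 and take 3
Rows 3 through 5

3 rows:
Tina, 100000
Carol, 100000
Olivia, 90000


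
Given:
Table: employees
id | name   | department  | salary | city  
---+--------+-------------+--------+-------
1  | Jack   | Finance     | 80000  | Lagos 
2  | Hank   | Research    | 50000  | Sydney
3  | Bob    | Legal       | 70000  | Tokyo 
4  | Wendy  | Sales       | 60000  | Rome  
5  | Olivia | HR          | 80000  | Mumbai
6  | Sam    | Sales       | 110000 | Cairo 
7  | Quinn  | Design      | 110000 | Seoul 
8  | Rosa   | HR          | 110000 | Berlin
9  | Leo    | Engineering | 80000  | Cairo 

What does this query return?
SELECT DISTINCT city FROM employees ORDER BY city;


All 'city' values (row order): Lagos, Sydney, Tokyo, Rome, Mumbai, Cairo, Seoul, Berlin, Cairo
Removing duplicates leaves 8 unique value(s).

8 values:
Berlin
Cairo
Lagos
Mumbai
Rome
Seoul
Sydney
Tokyo


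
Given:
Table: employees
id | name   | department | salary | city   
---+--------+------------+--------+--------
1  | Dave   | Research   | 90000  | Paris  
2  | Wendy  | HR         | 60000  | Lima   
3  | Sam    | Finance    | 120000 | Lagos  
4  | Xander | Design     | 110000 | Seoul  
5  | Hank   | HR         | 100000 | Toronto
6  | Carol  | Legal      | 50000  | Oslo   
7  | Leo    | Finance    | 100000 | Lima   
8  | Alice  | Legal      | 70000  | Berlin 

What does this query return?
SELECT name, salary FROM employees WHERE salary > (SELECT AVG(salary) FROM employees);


Subquery: AVG(salary) = 87500.0
Filtering: salary > 87500.0
  Dave (90000) -> MATCH
  Sam (120000) -> MATCH
  Xander (110000) -> MATCH
  Hank (100000) -> MATCH
  Leo (100000) -> MATCH


5 rows:
Dave, 90000
Sam, 120000
Xander, 110000
Hank, 100000
Leo, 100000


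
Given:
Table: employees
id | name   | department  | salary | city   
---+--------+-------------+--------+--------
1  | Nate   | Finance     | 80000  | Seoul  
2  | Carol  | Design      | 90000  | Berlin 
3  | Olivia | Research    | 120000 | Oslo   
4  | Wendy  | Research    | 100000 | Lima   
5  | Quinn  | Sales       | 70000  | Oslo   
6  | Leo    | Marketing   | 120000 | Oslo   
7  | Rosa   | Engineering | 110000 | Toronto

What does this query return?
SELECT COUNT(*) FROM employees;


COUNT(*) counts all rows

7


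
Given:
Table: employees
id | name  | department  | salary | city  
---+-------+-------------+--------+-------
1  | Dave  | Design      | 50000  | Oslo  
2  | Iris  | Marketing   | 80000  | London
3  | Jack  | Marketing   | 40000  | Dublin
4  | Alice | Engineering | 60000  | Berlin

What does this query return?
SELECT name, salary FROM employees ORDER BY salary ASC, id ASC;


Sorting by salary ASC, then id ASC for ties

4 rows:
Jack, 40000
Dave, 50000
Alice, 60000
Iris, 80000


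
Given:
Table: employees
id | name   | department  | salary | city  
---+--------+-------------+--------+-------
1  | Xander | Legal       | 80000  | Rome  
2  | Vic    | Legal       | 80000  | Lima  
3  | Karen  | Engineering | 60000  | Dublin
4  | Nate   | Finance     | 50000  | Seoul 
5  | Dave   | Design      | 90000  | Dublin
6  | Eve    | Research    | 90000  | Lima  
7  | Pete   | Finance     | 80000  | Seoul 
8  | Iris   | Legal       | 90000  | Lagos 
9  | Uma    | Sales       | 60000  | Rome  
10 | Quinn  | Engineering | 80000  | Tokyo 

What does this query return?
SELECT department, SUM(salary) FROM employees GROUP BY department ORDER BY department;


Summing salary within each department:
  Design: 90000 = 90000
  Engineering: 60000 + 80000 = 140000
  Finance: 50000 + 80000 = 130000
  Legal: 80000 + 80000 + 90000 = 250000
  Research: 90000 = 90000
  Sales: 60000 = 60000


6 groups:
Design, 90000
Engineering, 140000
Finance, 130000
Legal, 250000
Research, 90000
Sales, 60000


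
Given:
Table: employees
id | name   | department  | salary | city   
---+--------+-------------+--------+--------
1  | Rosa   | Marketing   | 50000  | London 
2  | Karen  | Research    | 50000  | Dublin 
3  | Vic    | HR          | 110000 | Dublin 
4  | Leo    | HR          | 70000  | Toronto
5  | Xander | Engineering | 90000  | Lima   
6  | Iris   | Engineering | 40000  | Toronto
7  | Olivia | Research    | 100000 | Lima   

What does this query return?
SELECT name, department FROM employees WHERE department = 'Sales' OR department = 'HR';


Filtering: department = 'Sales' OR 'HR'
Matching: 2 rows

2 rows:
Vic, HR
Leo, HR


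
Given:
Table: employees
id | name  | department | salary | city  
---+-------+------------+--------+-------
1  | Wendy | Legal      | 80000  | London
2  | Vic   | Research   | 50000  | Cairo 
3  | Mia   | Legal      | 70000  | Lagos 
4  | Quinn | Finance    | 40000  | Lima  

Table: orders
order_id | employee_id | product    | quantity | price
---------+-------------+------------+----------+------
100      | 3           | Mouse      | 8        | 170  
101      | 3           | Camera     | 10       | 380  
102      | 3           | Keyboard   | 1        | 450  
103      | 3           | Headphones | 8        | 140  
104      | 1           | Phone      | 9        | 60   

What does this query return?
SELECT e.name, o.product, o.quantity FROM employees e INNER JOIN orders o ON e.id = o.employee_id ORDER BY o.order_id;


Joining employees.id = orders.employee_id:
  employee Mia (id=3) -> order Mouse
  employee Mia (id=3) -> order Camera
  employee Mia (id=3) -> order Keyboard
  employee Mia (id=3) -> order Headphones
  employee Wendy (id=1) -> order Phone


5 rows:
Mia, Mouse, 8
Mia, Camera, 10
Mia, Keyboard, 1
Mia, Headphones, 8
Wendy, Phone, 9


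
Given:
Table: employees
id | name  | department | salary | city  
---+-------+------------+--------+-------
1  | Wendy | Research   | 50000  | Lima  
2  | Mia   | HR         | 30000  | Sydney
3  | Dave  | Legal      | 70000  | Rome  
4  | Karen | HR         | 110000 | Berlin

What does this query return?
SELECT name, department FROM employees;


Projecting columns: name, department

4 rows:
Wendy, Research
Mia, HR
Dave, Legal
Karen, HR


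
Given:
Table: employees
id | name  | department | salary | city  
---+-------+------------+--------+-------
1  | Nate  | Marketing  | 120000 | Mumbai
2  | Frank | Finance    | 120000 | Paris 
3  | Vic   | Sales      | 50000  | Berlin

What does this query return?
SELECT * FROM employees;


SELECT * returns all 3 rows with all columns

3 rows:
1, Nate, Marketing, 120000, Mumbai
2, Frank, Finance, 120000, Paris
3, Vic, Sales, 50000, Berlin


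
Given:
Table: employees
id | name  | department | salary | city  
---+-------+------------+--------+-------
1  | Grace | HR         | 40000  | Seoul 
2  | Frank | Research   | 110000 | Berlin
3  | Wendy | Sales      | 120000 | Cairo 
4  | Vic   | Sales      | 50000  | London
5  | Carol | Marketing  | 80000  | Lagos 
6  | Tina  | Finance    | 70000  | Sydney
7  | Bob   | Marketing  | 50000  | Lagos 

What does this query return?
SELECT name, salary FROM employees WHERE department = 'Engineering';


Filtering: department = 'Engineering'
Matching rows: 0

Empty result set (0 rows)


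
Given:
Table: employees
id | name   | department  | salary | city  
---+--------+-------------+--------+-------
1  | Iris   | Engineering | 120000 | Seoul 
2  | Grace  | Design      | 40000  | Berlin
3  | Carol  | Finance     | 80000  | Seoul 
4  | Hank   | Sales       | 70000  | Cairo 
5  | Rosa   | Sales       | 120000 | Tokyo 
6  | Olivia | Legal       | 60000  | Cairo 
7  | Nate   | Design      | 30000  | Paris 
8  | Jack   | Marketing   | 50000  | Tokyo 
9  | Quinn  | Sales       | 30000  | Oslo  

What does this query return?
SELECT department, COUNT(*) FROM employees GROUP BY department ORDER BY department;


Assigning each row to its department group:
  Iris -> Engineering
  Grace -> Design
  Carol -> Finance
  Hank -> Sales
  Rosa -> Sales
  Olivia -> Legal
  Nate -> Design
  Jack -> Marketing
  Quinn -> Sales


6 groups:
Design, 2
Engineering, 1
Finance, 1
Legal, 1
Marketing, 1
Sales, 3


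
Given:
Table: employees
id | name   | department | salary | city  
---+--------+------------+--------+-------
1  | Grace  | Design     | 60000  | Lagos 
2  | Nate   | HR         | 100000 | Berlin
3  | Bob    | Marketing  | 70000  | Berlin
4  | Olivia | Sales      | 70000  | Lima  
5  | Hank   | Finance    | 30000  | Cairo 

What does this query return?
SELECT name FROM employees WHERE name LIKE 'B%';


LIKE 'B%' matches names starting with 'B'
Matching: 1

1 rows:
Bob


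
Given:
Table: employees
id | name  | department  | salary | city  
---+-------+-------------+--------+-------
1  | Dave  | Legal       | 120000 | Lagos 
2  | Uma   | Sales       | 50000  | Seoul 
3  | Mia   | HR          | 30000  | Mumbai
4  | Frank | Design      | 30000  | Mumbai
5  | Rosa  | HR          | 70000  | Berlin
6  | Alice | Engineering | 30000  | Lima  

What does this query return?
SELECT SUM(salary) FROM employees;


SUM(salary) = 120000 + 50000 + 30000 + 30000 + 70000 + 30000 = 330000

330000


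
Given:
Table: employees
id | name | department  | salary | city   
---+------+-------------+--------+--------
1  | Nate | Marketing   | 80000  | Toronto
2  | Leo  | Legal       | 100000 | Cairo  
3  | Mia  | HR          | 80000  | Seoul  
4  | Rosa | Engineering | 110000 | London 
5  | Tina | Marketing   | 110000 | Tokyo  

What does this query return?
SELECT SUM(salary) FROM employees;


SUM(salary) = 80000 + 100000 + 80000 + 110000 + 110000 = 480000

480000
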